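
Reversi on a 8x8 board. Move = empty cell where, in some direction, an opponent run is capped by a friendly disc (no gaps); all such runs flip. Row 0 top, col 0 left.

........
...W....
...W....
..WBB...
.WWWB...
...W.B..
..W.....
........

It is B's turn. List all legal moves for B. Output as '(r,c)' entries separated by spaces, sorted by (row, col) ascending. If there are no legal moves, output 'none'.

(0,2): no bracket -> illegal
(0,3): flips 2 -> legal
(0,4): no bracket -> illegal
(1,2): flips 1 -> legal
(1,4): no bracket -> illegal
(2,1): no bracket -> illegal
(2,2): no bracket -> illegal
(2,4): no bracket -> illegal
(3,0): no bracket -> illegal
(3,1): flips 1 -> legal
(4,0): flips 3 -> legal
(5,0): no bracket -> illegal
(5,1): flips 1 -> legal
(5,2): flips 1 -> legal
(5,4): no bracket -> illegal
(6,1): no bracket -> illegal
(6,3): flips 2 -> legal
(6,4): no bracket -> illegal
(7,1): flips 2 -> legal
(7,2): no bracket -> illegal
(7,3): no bracket -> illegal

Answer: (0,3) (1,2) (3,1) (4,0) (5,1) (5,2) (6,3) (7,1)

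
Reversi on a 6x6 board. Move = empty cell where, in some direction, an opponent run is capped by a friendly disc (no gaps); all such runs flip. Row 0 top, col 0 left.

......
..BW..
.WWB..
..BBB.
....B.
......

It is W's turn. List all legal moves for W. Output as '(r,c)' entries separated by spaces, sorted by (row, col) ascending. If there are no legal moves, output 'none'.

Answer: (0,2) (0,3) (1,1) (2,4) (4,2) (4,3) (5,5)

Derivation:
(0,1): no bracket -> illegal
(0,2): flips 1 -> legal
(0,3): flips 1 -> legal
(1,1): flips 1 -> legal
(1,4): no bracket -> illegal
(2,4): flips 1 -> legal
(2,5): no bracket -> illegal
(3,1): no bracket -> illegal
(3,5): no bracket -> illegal
(4,1): no bracket -> illegal
(4,2): flips 1 -> legal
(4,3): flips 3 -> legal
(4,5): no bracket -> illegal
(5,3): no bracket -> illegal
(5,4): no bracket -> illegal
(5,5): flips 2 -> legal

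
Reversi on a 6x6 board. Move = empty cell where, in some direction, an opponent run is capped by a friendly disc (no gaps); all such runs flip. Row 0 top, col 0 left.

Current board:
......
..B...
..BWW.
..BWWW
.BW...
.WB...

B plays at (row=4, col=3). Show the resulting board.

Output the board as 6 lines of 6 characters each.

Place B at (4,3); scan 8 dirs for brackets.
Dir NW: first cell 'B' (not opp) -> no flip
Dir N: opp run (3,3) (2,3), next='.' -> no flip
Dir NE: opp run (3,4), next='.' -> no flip
Dir W: opp run (4,2) capped by B -> flip
Dir E: first cell '.' (not opp) -> no flip
Dir SW: first cell 'B' (not opp) -> no flip
Dir S: first cell '.' (not opp) -> no flip
Dir SE: first cell '.' (not opp) -> no flip
All flips: (4,2)

Answer: ......
..B...
..BWW.
..BWWW
.BBB..
.WB...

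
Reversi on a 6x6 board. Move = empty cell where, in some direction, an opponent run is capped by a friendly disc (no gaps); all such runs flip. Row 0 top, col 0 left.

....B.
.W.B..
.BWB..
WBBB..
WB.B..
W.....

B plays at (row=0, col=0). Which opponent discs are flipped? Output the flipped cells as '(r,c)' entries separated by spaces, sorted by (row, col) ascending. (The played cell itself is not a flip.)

Dir NW: edge -> no flip
Dir N: edge -> no flip
Dir NE: edge -> no flip
Dir W: edge -> no flip
Dir E: first cell '.' (not opp) -> no flip
Dir SW: edge -> no flip
Dir S: first cell '.' (not opp) -> no flip
Dir SE: opp run (1,1) (2,2) capped by B -> flip

Answer: (1,1) (2,2)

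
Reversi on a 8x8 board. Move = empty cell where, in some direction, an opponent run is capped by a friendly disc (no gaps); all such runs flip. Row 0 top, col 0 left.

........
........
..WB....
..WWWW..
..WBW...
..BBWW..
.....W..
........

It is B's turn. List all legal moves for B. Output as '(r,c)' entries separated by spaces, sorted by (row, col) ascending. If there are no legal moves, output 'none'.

(1,1): no bracket -> illegal
(1,2): flips 3 -> legal
(1,3): no bracket -> illegal
(2,1): flips 2 -> legal
(2,4): no bracket -> illegal
(2,5): flips 1 -> legal
(2,6): flips 2 -> legal
(3,1): flips 1 -> legal
(3,6): no bracket -> illegal
(4,1): flips 2 -> legal
(4,5): flips 2 -> legal
(4,6): no bracket -> illegal
(5,1): no bracket -> illegal
(5,6): flips 2 -> legal
(6,3): no bracket -> illegal
(6,4): no bracket -> illegal
(6,6): no bracket -> illegal
(7,4): no bracket -> illegal
(7,5): no bracket -> illegal
(7,6): flips 2 -> legal

Answer: (1,2) (2,1) (2,5) (2,6) (3,1) (4,1) (4,5) (5,6) (7,6)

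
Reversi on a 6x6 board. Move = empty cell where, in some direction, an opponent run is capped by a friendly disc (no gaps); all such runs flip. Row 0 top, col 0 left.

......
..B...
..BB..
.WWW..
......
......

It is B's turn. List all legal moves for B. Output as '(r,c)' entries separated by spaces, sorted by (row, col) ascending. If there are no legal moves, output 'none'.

Answer: (4,0) (4,1) (4,2) (4,3) (4,4)

Derivation:
(2,0): no bracket -> illegal
(2,1): no bracket -> illegal
(2,4): no bracket -> illegal
(3,0): no bracket -> illegal
(3,4): no bracket -> illegal
(4,0): flips 1 -> legal
(4,1): flips 1 -> legal
(4,2): flips 1 -> legal
(4,3): flips 1 -> legal
(4,4): flips 1 -> legal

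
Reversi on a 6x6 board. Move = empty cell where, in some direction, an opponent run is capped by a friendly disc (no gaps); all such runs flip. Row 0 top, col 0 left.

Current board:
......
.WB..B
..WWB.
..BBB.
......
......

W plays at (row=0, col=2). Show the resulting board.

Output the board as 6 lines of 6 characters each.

Answer: ..W...
.WW..B
..WWB.
..BBB.
......
......

Derivation:
Place W at (0,2); scan 8 dirs for brackets.
Dir NW: edge -> no flip
Dir N: edge -> no flip
Dir NE: edge -> no flip
Dir W: first cell '.' (not opp) -> no flip
Dir E: first cell '.' (not opp) -> no flip
Dir SW: first cell 'W' (not opp) -> no flip
Dir S: opp run (1,2) capped by W -> flip
Dir SE: first cell '.' (not opp) -> no flip
All flips: (1,2)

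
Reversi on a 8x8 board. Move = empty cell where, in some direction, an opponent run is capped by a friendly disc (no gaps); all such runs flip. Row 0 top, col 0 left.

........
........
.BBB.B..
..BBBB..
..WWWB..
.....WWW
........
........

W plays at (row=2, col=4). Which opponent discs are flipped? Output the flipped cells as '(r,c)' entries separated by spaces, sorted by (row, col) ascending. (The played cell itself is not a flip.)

Answer: (3,3) (3,4)

Derivation:
Dir NW: first cell '.' (not opp) -> no flip
Dir N: first cell '.' (not opp) -> no flip
Dir NE: first cell '.' (not opp) -> no flip
Dir W: opp run (2,3) (2,2) (2,1), next='.' -> no flip
Dir E: opp run (2,5), next='.' -> no flip
Dir SW: opp run (3,3) capped by W -> flip
Dir S: opp run (3,4) capped by W -> flip
Dir SE: opp run (3,5), next='.' -> no flip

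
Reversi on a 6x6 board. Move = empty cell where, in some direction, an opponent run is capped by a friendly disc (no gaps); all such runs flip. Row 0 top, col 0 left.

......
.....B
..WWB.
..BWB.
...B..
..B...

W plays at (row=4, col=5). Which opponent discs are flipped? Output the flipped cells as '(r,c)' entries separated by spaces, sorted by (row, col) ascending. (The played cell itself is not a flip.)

Answer: (3,4)

Derivation:
Dir NW: opp run (3,4) capped by W -> flip
Dir N: first cell '.' (not opp) -> no flip
Dir NE: edge -> no flip
Dir W: first cell '.' (not opp) -> no flip
Dir E: edge -> no flip
Dir SW: first cell '.' (not opp) -> no flip
Dir S: first cell '.' (not opp) -> no flip
Dir SE: edge -> no flip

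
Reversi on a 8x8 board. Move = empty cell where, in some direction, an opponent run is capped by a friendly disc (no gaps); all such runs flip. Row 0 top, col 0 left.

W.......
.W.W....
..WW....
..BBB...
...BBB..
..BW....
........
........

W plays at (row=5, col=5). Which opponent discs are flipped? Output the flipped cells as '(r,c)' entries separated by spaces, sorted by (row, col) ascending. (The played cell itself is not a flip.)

Dir NW: opp run (4,4) (3,3) capped by W -> flip
Dir N: opp run (4,5), next='.' -> no flip
Dir NE: first cell '.' (not opp) -> no flip
Dir W: first cell '.' (not opp) -> no flip
Dir E: first cell '.' (not opp) -> no flip
Dir SW: first cell '.' (not opp) -> no flip
Dir S: first cell '.' (not opp) -> no flip
Dir SE: first cell '.' (not opp) -> no flip

Answer: (3,3) (4,4)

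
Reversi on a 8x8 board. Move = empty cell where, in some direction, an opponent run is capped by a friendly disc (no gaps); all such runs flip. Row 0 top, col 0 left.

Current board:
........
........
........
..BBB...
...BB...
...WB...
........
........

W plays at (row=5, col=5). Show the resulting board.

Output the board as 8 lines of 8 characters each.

Answer: ........
........
........
..BBB...
...BB...
...WWW..
........
........

Derivation:
Place W at (5,5); scan 8 dirs for brackets.
Dir NW: opp run (4,4) (3,3), next='.' -> no flip
Dir N: first cell '.' (not opp) -> no flip
Dir NE: first cell '.' (not opp) -> no flip
Dir W: opp run (5,4) capped by W -> flip
Dir E: first cell '.' (not opp) -> no flip
Dir SW: first cell '.' (not opp) -> no flip
Dir S: first cell '.' (not opp) -> no flip
Dir SE: first cell '.' (not opp) -> no flip
All flips: (5,4)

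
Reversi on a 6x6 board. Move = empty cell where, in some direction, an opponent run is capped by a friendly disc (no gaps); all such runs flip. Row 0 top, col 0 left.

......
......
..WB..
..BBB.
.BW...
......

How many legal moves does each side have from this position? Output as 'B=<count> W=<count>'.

-- B to move --
(1,1): flips 1 -> legal
(1,2): flips 1 -> legal
(1,3): no bracket -> illegal
(2,1): flips 1 -> legal
(3,1): no bracket -> illegal
(4,3): flips 1 -> legal
(5,1): flips 1 -> legal
(5,2): flips 1 -> legal
(5,3): no bracket -> illegal
B mobility = 6
-- W to move --
(1,2): no bracket -> illegal
(1,3): no bracket -> illegal
(1,4): no bracket -> illegal
(2,1): no bracket -> illegal
(2,4): flips 2 -> legal
(2,5): no bracket -> illegal
(3,0): no bracket -> illegal
(3,1): no bracket -> illegal
(3,5): no bracket -> illegal
(4,0): flips 1 -> legal
(4,3): no bracket -> illegal
(4,4): flips 1 -> legal
(4,5): no bracket -> illegal
(5,0): no bracket -> illegal
(5,1): no bracket -> illegal
(5,2): no bracket -> illegal
W mobility = 3

Answer: B=6 W=3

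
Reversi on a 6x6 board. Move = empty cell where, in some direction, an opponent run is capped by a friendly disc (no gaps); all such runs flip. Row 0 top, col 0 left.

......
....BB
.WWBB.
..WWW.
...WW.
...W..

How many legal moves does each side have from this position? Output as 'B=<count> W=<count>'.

Answer: B=5 W=5

Derivation:
-- B to move --
(1,0): no bracket -> illegal
(1,1): no bracket -> illegal
(1,2): no bracket -> illegal
(1,3): no bracket -> illegal
(2,0): flips 2 -> legal
(2,5): no bracket -> illegal
(3,0): no bracket -> illegal
(3,1): no bracket -> illegal
(3,5): no bracket -> illegal
(4,1): flips 1 -> legal
(4,2): flips 1 -> legal
(4,5): flips 1 -> legal
(5,2): no bracket -> illegal
(5,4): flips 2 -> legal
(5,5): no bracket -> illegal
B mobility = 5
-- W to move --
(0,3): no bracket -> illegal
(0,4): flips 2 -> legal
(0,5): flips 2 -> legal
(1,2): flips 1 -> legal
(1,3): flips 1 -> legal
(2,5): flips 2 -> legal
(3,5): no bracket -> illegal
W mobility = 5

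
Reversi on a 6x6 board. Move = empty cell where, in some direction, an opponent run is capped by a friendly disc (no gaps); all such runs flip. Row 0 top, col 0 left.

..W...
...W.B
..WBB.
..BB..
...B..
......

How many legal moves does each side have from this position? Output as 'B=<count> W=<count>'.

-- B to move --
(0,1): no bracket -> illegal
(0,3): flips 1 -> legal
(0,4): no bracket -> illegal
(1,1): flips 1 -> legal
(1,2): flips 1 -> legal
(1,4): no bracket -> illegal
(2,1): flips 1 -> legal
(3,1): no bracket -> illegal
B mobility = 4
-- W to move --
(0,4): no bracket -> illegal
(0,5): no bracket -> illegal
(1,2): no bracket -> illegal
(1,4): no bracket -> illegal
(2,1): no bracket -> illegal
(2,5): flips 2 -> legal
(3,1): no bracket -> illegal
(3,4): no bracket -> illegal
(3,5): flips 1 -> legal
(4,1): no bracket -> illegal
(4,2): flips 1 -> legal
(4,4): flips 1 -> legal
(5,2): no bracket -> illegal
(5,3): flips 3 -> legal
(5,4): no bracket -> illegal
W mobility = 5

Answer: B=4 W=5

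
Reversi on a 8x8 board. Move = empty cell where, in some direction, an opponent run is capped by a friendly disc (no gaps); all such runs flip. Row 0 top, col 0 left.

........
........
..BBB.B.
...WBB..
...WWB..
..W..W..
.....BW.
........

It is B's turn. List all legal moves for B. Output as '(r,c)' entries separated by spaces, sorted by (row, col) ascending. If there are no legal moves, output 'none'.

(3,2): flips 1 -> legal
(4,1): no bracket -> illegal
(4,2): flips 3 -> legal
(4,6): no bracket -> illegal
(5,1): no bracket -> illegal
(5,3): flips 3 -> legal
(5,4): flips 1 -> legal
(5,6): no bracket -> illegal
(5,7): no bracket -> illegal
(6,1): flips 2 -> legal
(6,2): no bracket -> illegal
(6,3): no bracket -> illegal
(6,4): no bracket -> illegal
(6,7): flips 1 -> legal
(7,5): no bracket -> illegal
(7,6): no bracket -> illegal
(7,7): flips 4 -> legal

Answer: (3,2) (4,2) (5,3) (5,4) (6,1) (6,7) (7,7)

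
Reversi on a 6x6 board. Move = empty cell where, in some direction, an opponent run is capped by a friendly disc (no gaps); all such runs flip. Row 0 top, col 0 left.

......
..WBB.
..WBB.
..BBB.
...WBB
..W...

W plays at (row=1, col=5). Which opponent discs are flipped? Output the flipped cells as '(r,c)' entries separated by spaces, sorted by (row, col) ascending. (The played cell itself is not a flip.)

Dir NW: first cell '.' (not opp) -> no flip
Dir N: first cell '.' (not opp) -> no flip
Dir NE: edge -> no flip
Dir W: opp run (1,4) (1,3) capped by W -> flip
Dir E: edge -> no flip
Dir SW: opp run (2,4) (3,3), next='.' -> no flip
Dir S: first cell '.' (not opp) -> no flip
Dir SE: edge -> no flip

Answer: (1,3) (1,4)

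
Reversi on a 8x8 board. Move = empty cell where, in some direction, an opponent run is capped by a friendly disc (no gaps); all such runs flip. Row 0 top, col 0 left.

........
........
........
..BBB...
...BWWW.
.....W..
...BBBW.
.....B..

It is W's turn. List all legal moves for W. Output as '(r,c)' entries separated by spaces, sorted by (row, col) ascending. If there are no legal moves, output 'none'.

Answer: (2,2) (2,3) (2,4) (4,2) (6,2) (7,3)

Derivation:
(2,1): no bracket -> illegal
(2,2): flips 1 -> legal
(2,3): flips 1 -> legal
(2,4): flips 1 -> legal
(2,5): no bracket -> illegal
(3,1): no bracket -> illegal
(3,5): no bracket -> illegal
(4,1): no bracket -> illegal
(4,2): flips 1 -> legal
(5,2): no bracket -> illegal
(5,3): no bracket -> illegal
(5,4): no bracket -> illegal
(5,6): no bracket -> illegal
(6,2): flips 3 -> legal
(7,2): no bracket -> illegal
(7,3): flips 1 -> legal
(7,4): no bracket -> illegal
(7,6): no bracket -> illegal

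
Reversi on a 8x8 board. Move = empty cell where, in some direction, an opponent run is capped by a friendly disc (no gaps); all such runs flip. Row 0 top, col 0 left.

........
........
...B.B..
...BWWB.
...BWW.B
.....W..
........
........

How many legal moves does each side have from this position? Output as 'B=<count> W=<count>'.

-- B to move --
(2,4): no bracket -> illegal
(2,6): no bracket -> illegal
(4,6): flips 2 -> legal
(5,3): no bracket -> illegal
(5,4): flips 1 -> legal
(5,6): flips 2 -> legal
(6,4): no bracket -> illegal
(6,5): flips 3 -> legal
(6,6): flips 2 -> legal
B mobility = 5
-- W to move --
(1,2): flips 1 -> legal
(1,3): no bracket -> illegal
(1,4): no bracket -> illegal
(1,5): flips 1 -> legal
(1,6): flips 1 -> legal
(2,2): flips 1 -> legal
(2,4): no bracket -> illegal
(2,6): no bracket -> illegal
(2,7): flips 1 -> legal
(3,2): flips 1 -> legal
(3,7): flips 1 -> legal
(4,2): flips 1 -> legal
(4,6): no bracket -> illegal
(5,2): flips 1 -> legal
(5,3): no bracket -> illegal
(5,4): no bracket -> illegal
(5,6): no bracket -> illegal
(5,7): no bracket -> illegal
W mobility = 9

Answer: B=5 W=9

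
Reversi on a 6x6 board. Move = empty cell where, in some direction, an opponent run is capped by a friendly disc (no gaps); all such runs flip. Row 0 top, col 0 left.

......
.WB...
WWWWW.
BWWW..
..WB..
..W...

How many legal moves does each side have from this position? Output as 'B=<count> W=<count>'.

-- B to move --
(0,0): no bracket -> illegal
(0,1): no bracket -> illegal
(0,2): no bracket -> illegal
(1,0): flips 4 -> legal
(1,3): flips 2 -> legal
(1,4): no bracket -> illegal
(1,5): no bracket -> illegal
(2,5): no bracket -> illegal
(3,4): flips 4 -> legal
(3,5): no bracket -> illegal
(4,0): no bracket -> illegal
(4,1): flips 1 -> legal
(4,4): no bracket -> illegal
(5,1): no bracket -> illegal
(5,3): no bracket -> illegal
B mobility = 4
-- W to move --
(0,1): flips 1 -> legal
(0,2): flips 1 -> legal
(0,3): flips 1 -> legal
(1,3): flips 1 -> legal
(3,4): flips 1 -> legal
(4,0): flips 1 -> legal
(4,1): no bracket -> illegal
(4,4): flips 1 -> legal
(5,3): flips 1 -> legal
(5,4): flips 1 -> legal
W mobility = 9

Answer: B=4 W=9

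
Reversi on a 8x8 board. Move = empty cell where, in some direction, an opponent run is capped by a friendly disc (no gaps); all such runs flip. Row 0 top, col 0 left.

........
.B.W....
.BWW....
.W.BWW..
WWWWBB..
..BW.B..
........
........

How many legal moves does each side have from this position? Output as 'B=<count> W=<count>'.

-- B to move --
(0,2): no bracket -> illegal
(0,3): flips 2 -> legal
(0,4): no bracket -> illegal
(1,2): flips 2 -> legal
(1,4): no bracket -> illegal
(2,0): no bracket -> illegal
(2,4): flips 3 -> legal
(2,5): flips 3 -> legal
(2,6): flips 1 -> legal
(3,0): flips 1 -> legal
(3,2): flips 1 -> legal
(3,6): flips 2 -> legal
(4,6): no bracket -> illegal
(5,0): no bracket -> illegal
(5,1): flips 3 -> legal
(5,4): flips 1 -> legal
(6,2): flips 1 -> legal
(6,3): flips 2 -> legal
(6,4): no bracket -> illegal
B mobility = 12
-- W to move --
(0,0): flips 1 -> legal
(0,1): flips 2 -> legal
(0,2): no bracket -> illegal
(1,0): no bracket -> illegal
(1,2): no bracket -> illegal
(2,0): flips 1 -> legal
(2,4): flips 1 -> legal
(3,0): no bracket -> illegal
(3,2): flips 1 -> legal
(3,6): no bracket -> illegal
(4,6): flips 2 -> legal
(5,1): flips 1 -> legal
(5,4): flips 1 -> legal
(5,6): flips 1 -> legal
(6,1): flips 1 -> legal
(6,2): flips 1 -> legal
(6,3): flips 1 -> legal
(6,4): no bracket -> illegal
(6,5): flips 2 -> legal
(6,6): flips 3 -> legal
W mobility = 14

Answer: B=12 W=14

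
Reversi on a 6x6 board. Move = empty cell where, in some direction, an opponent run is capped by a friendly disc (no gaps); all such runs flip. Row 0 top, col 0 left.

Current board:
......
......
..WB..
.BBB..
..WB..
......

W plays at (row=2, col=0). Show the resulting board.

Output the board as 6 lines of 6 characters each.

Answer: ......
......
W.WB..
.WBB..
..WB..
......

Derivation:
Place W at (2,0); scan 8 dirs for brackets.
Dir NW: edge -> no flip
Dir N: first cell '.' (not opp) -> no flip
Dir NE: first cell '.' (not opp) -> no flip
Dir W: edge -> no flip
Dir E: first cell '.' (not opp) -> no flip
Dir SW: edge -> no flip
Dir S: first cell '.' (not opp) -> no flip
Dir SE: opp run (3,1) capped by W -> flip
All flips: (3,1)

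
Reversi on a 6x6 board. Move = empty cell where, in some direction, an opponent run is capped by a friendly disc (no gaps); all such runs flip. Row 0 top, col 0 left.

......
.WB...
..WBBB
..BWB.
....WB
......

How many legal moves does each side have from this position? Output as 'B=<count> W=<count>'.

Answer: B=5 W=7

Derivation:
-- B to move --
(0,0): no bracket -> illegal
(0,1): no bracket -> illegal
(0,2): no bracket -> illegal
(1,0): flips 1 -> legal
(1,3): no bracket -> illegal
(2,0): no bracket -> illegal
(2,1): flips 1 -> legal
(3,1): no bracket -> illegal
(3,5): no bracket -> illegal
(4,2): flips 1 -> legal
(4,3): flips 2 -> legal
(5,3): no bracket -> illegal
(5,4): flips 1 -> legal
(5,5): no bracket -> illegal
B mobility = 5
-- W to move --
(0,1): no bracket -> illegal
(0,2): flips 1 -> legal
(0,3): no bracket -> illegal
(1,3): flips 2 -> legal
(1,4): flips 2 -> legal
(1,5): flips 1 -> legal
(2,1): no bracket -> illegal
(3,1): flips 1 -> legal
(3,5): flips 1 -> legal
(4,1): no bracket -> illegal
(4,2): flips 1 -> legal
(4,3): no bracket -> illegal
(5,4): no bracket -> illegal
(5,5): no bracket -> illegal
W mobility = 7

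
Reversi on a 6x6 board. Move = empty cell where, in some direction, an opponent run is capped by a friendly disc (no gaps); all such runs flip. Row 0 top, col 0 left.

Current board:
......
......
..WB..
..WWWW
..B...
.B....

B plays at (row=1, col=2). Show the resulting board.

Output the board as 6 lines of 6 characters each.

Answer: ......
..B...
..BB..
..BWWW
..B...
.B....

Derivation:
Place B at (1,2); scan 8 dirs for brackets.
Dir NW: first cell '.' (not opp) -> no flip
Dir N: first cell '.' (not opp) -> no flip
Dir NE: first cell '.' (not opp) -> no flip
Dir W: first cell '.' (not opp) -> no flip
Dir E: first cell '.' (not opp) -> no flip
Dir SW: first cell '.' (not opp) -> no flip
Dir S: opp run (2,2) (3,2) capped by B -> flip
Dir SE: first cell 'B' (not opp) -> no flip
All flips: (2,2) (3,2)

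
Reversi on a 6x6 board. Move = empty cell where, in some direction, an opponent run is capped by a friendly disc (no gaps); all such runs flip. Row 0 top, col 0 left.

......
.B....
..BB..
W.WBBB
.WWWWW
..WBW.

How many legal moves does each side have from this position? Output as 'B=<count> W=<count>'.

-- B to move --
(2,0): no bracket -> illegal
(2,1): no bracket -> illegal
(3,1): flips 2 -> legal
(4,0): no bracket -> illegal
(5,0): flips 2 -> legal
(5,1): flips 2 -> legal
(5,5): flips 3 -> legal
B mobility = 4
-- W to move --
(0,0): flips 3 -> legal
(0,1): no bracket -> illegal
(0,2): no bracket -> illegal
(1,0): no bracket -> illegal
(1,2): flips 3 -> legal
(1,3): flips 2 -> legal
(1,4): flips 1 -> legal
(2,0): no bracket -> illegal
(2,1): no bracket -> illegal
(2,4): flips 2 -> legal
(2,5): flips 2 -> legal
(3,1): no bracket -> illegal
W mobility = 6

Answer: B=4 W=6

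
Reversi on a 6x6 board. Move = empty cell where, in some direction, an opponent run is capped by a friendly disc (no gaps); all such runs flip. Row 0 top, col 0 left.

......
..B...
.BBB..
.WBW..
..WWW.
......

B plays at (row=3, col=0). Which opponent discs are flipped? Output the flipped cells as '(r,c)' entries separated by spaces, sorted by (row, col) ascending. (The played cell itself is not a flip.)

Dir NW: edge -> no flip
Dir N: first cell '.' (not opp) -> no flip
Dir NE: first cell 'B' (not opp) -> no flip
Dir W: edge -> no flip
Dir E: opp run (3,1) capped by B -> flip
Dir SW: edge -> no flip
Dir S: first cell '.' (not opp) -> no flip
Dir SE: first cell '.' (not opp) -> no flip

Answer: (3,1)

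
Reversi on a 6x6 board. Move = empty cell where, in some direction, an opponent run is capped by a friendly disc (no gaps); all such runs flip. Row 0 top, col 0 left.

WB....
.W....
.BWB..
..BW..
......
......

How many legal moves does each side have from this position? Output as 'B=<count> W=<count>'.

Answer: B=3 W=6

Derivation:
-- B to move --
(0,2): no bracket -> illegal
(1,0): no bracket -> illegal
(1,2): flips 1 -> legal
(1,3): no bracket -> illegal
(2,0): no bracket -> illegal
(2,4): no bracket -> illegal
(3,1): no bracket -> illegal
(3,4): flips 1 -> legal
(4,2): no bracket -> illegal
(4,3): flips 1 -> legal
(4,4): no bracket -> illegal
B mobility = 3
-- W to move --
(0,2): flips 1 -> legal
(1,0): no bracket -> illegal
(1,2): no bracket -> illegal
(1,3): flips 1 -> legal
(1,4): no bracket -> illegal
(2,0): flips 1 -> legal
(2,4): flips 1 -> legal
(3,0): no bracket -> illegal
(3,1): flips 2 -> legal
(3,4): no bracket -> illegal
(4,1): no bracket -> illegal
(4,2): flips 1 -> legal
(4,3): no bracket -> illegal
W mobility = 6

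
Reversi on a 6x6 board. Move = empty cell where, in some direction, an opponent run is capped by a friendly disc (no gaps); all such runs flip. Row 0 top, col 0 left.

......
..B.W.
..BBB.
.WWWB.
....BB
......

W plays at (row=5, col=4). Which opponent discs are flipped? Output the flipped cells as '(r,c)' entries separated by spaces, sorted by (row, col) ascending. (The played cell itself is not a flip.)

Dir NW: first cell '.' (not opp) -> no flip
Dir N: opp run (4,4) (3,4) (2,4) capped by W -> flip
Dir NE: opp run (4,5), next=edge -> no flip
Dir W: first cell '.' (not opp) -> no flip
Dir E: first cell '.' (not opp) -> no flip
Dir SW: edge -> no flip
Dir S: edge -> no flip
Dir SE: edge -> no flip

Answer: (2,4) (3,4) (4,4)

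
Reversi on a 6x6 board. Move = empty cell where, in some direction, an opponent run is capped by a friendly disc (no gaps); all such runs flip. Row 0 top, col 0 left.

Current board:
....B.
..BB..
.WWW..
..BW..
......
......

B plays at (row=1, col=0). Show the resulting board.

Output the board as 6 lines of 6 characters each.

Place B at (1,0); scan 8 dirs for brackets.
Dir NW: edge -> no flip
Dir N: first cell '.' (not opp) -> no flip
Dir NE: first cell '.' (not opp) -> no flip
Dir W: edge -> no flip
Dir E: first cell '.' (not opp) -> no flip
Dir SW: edge -> no flip
Dir S: first cell '.' (not opp) -> no flip
Dir SE: opp run (2,1) capped by B -> flip
All flips: (2,1)

Answer: ....B.
B.BB..
.BWW..
..BW..
......
......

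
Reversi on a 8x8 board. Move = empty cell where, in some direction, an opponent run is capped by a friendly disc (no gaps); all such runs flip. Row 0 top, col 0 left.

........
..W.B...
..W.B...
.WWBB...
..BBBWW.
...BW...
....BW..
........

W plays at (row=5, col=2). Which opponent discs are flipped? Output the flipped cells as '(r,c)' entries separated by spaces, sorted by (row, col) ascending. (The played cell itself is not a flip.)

Dir NW: first cell '.' (not opp) -> no flip
Dir N: opp run (4,2) capped by W -> flip
Dir NE: opp run (4,3) (3,4), next='.' -> no flip
Dir W: first cell '.' (not opp) -> no flip
Dir E: opp run (5,3) capped by W -> flip
Dir SW: first cell '.' (not opp) -> no flip
Dir S: first cell '.' (not opp) -> no flip
Dir SE: first cell '.' (not opp) -> no flip

Answer: (4,2) (5,3)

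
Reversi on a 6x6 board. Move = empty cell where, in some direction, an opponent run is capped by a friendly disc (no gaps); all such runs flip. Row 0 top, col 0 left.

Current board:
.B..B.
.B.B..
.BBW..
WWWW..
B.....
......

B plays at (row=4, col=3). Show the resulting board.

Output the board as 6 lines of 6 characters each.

Answer: .B..B.
.B.B..
.BBB..
WWBB..
B..B..
......

Derivation:
Place B at (4,3); scan 8 dirs for brackets.
Dir NW: opp run (3,2) capped by B -> flip
Dir N: opp run (3,3) (2,3) capped by B -> flip
Dir NE: first cell '.' (not opp) -> no flip
Dir W: first cell '.' (not opp) -> no flip
Dir E: first cell '.' (not opp) -> no flip
Dir SW: first cell '.' (not opp) -> no flip
Dir S: first cell '.' (not opp) -> no flip
Dir SE: first cell '.' (not opp) -> no flip
All flips: (2,3) (3,2) (3,3)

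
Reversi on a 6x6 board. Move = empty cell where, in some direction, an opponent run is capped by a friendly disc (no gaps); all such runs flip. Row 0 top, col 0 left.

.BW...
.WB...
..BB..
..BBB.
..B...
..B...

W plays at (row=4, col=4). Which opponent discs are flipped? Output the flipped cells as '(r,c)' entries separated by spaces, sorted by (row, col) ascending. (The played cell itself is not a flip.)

Answer: (2,2) (3,3)

Derivation:
Dir NW: opp run (3,3) (2,2) capped by W -> flip
Dir N: opp run (3,4), next='.' -> no flip
Dir NE: first cell '.' (not opp) -> no flip
Dir W: first cell '.' (not opp) -> no flip
Dir E: first cell '.' (not opp) -> no flip
Dir SW: first cell '.' (not opp) -> no flip
Dir S: first cell '.' (not opp) -> no flip
Dir SE: first cell '.' (not opp) -> no flip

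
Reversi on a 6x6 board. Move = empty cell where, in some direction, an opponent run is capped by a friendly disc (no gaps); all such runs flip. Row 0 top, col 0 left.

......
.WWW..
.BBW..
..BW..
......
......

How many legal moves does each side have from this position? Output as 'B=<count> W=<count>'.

-- B to move --
(0,0): flips 1 -> legal
(0,1): flips 1 -> legal
(0,2): flips 1 -> legal
(0,3): flips 1 -> legal
(0,4): flips 1 -> legal
(1,0): no bracket -> illegal
(1,4): flips 1 -> legal
(2,0): no bracket -> illegal
(2,4): flips 1 -> legal
(3,4): flips 1 -> legal
(4,2): no bracket -> illegal
(4,3): no bracket -> illegal
(4,4): flips 1 -> legal
B mobility = 9
-- W to move --
(1,0): no bracket -> illegal
(2,0): flips 2 -> legal
(3,0): flips 1 -> legal
(3,1): flips 3 -> legal
(4,1): flips 1 -> legal
(4,2): flips 2 -> legal
(4,3): no bracket -> illegal
W mobility = 5

Answer: B=9 W=5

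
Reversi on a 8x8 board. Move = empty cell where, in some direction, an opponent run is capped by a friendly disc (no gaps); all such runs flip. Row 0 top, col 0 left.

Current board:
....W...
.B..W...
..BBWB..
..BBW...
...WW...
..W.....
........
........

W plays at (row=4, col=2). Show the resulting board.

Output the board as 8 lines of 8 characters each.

Answer: ....W...
.B..W...
..BBWB..
..BWW...
..WWW...
..W.....
........
........

Derivation:
Place W at (4,2); scan 8 dirs for brackets.
Dir NW: first cell '.' (not opp) -> no flip
Dir N: opp run (3,2) (2,2), next='.' -> no flip
Dir NE: opp run (3,3) capped by W -> flip
Dir W: first cell '.' (not opp) -> no flip
Dir E: first cell 'W' (not opp) -> no flip
Dir SW: first cell '.' (not opp) -> no flip
Dir S: first cell 'W' (not opp) -> no flip
Dir SE: first cell '.' (not opp) -> no flip
All flips: (3,3)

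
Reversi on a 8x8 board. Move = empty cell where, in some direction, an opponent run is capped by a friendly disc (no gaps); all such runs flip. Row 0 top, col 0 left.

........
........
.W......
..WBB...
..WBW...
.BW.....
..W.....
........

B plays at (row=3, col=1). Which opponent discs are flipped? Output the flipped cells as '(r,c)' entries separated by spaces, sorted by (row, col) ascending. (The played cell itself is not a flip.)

Dir NW: first cell '.' (not opp) -> no flip
Dir N: opp run (2,1), next='.' -> no flip
Dir NE: first cell '.' (not opp) -> no flip
Dir W: first cell '.' (not opp) -> no flip
Dir E: opp run (3,2) capped by B -> flip
Dir SW: first cell '.' (not opp) -> no flip
Dir S: first cell '.' (not opp) -> no flip
Dir SE: opp run (4,2), next='.' -> no flip

Answer: (3,2)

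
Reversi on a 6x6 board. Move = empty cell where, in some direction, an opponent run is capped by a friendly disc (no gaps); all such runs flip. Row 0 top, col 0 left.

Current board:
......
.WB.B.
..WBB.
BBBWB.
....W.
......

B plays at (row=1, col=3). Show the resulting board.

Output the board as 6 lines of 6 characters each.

Place B at (1,3); scan 8 dirs for brackets.
Dir NW: first cell '.' (not opp) -> no flip
Dir N: first cell '.' (not opp) -> no flip
Dir NE: first cell '.' (not opp) -> no flip
Dir W: first cell 'B' (not opp) -> no flip
Dir E: first cell 'B' (not opp) -> no flip
Dir SW: opp run (2,2) capped by B -> flip
Dir S: first cell 'B' (not opp) -> no flip
Dir SE: first cell 'B' (not opp) -> no flip
All flips: (2,2)

Answer: ......
.WBBB.
..BBB.
BBBWB.
....W.
......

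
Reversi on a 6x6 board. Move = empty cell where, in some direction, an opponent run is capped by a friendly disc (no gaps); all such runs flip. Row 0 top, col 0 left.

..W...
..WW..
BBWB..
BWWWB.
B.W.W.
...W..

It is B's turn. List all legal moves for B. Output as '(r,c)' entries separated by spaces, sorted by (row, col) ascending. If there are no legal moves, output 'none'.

(0,1): flips 1 -> legal
(0,3): flips 2 -> legal
(0,4): flips 3 -> legal
(1,1): no bracket -> illegal
(1,4): no bracket -> illegal
(2,4): no bracket -> illegal
(3,5): no bracket -> illegal
(4,1): flips 2 -> legal
(4,3): flips 2 -> legal
(4,5): no bracket -> illegal
(5,1): no bracket -> illegal
(5,2): no bracket -> illegal
(5,4): flips 1 -> legal
(5,5): no bracket -> illegal

Answer: (0,1) (0,3) (0,4) (4,1) (4,3) (5,4)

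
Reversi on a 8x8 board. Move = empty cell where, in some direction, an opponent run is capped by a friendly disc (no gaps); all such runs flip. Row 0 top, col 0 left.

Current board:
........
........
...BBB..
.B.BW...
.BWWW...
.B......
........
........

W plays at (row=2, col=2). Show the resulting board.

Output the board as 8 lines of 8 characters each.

Place W at (2,2); scan 8 dirs for brackets.
Dir NW: first cell '.' (not opp) -> no flip
Dir N: first cell '.' (not opp) -> no flip
Dir NE: first cell '.' (not opp) -> no flip
Dir W: first cell '.' (not opp) -> no flip
Dir E: opp run (2,3) (2,4) (2,5), next='.' -> no flip
Dir SW: opp run (3,1), next='.' -> no flip
Dir S: first cell '.' (not opp) -> no flip
Dir SE: opp run (3,3) capped by W -> flip
All flips: (3,3)

Answer: ........
........
..WBBB..
.B.WW...
.BWWW...
.B......
........
........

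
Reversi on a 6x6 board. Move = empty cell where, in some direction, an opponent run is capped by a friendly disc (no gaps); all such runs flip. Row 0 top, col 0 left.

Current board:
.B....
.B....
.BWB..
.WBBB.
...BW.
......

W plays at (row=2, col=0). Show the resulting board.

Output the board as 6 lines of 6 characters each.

Place W at (2,0); scan 8 dirs for brackets.
Dir NW: edge -> no flip
Dir N: first cell '.' (not opp) -> no flip
Dir NE: opp run (1,1), next='.' -> no flip
Dir W: edge -> no flip
Dir E: opp run (2,1) capped by W -> flip
Dir SW: edge -> no flip
Dir S: first cell '.' (not opp) -> no flip
Dir SE: first cell 'W' (not opp) -> no flip
All flips: (2,1)

Answer: .B....
.B....
WWWB..
.WBBB.
...BW.
......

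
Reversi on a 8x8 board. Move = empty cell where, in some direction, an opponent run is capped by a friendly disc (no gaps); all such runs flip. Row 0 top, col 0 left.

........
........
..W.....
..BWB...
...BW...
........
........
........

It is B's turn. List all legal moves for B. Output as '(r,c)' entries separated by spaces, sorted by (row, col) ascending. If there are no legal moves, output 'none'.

Answer: (1,2) (2,3) (4,5) (5,4)

Derivation:
(1,1): no bracket -> illegal
(1,2): flips 1 -> legal
(1,3): no bracket -> illegal
(2,1): no bracket -> illegal
(2,3): flips 1 -> legal
(2,4): no bracket -> illegal
(3,1): no bracket -> illegal
(3,5): no bracket -> illegal
(4,2): no bracket -> illegal
(4,5): flips 1 -> legal
(5,3): no bracket -> illegal
(5,4): flips 1 -> legal
(5,5): no bracket -> illegal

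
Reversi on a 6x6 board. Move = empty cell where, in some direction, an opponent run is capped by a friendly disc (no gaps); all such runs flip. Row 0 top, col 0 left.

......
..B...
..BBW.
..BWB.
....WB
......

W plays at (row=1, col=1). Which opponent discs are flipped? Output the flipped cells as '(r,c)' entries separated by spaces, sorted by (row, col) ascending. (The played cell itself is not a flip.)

Answer: (2,2)

Derivation:
Dir NW: first cell '.' (not opp) -> no flip
Dir N: first cell '.' (not opp) -> no flip
Dir NE: first cell '.' (not opp) -> no flip
Dir W: first cell '.' (not opp) -> no flip
Dir E: opp run (1,2), next='.' -> no flip
Dir SW: first cell '.' (not opp) -> no flip
Dir S: first cell '.' (not opp) -> no flip
Dir SE: opp run (2,2) capped by W -> flip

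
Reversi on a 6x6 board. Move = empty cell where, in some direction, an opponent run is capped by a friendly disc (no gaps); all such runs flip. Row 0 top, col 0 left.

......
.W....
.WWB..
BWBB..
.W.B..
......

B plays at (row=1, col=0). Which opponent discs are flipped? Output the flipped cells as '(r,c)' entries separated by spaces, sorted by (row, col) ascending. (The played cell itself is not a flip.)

Dir NW: edge -> no flip
Dir N: first cell '.' (not opp) -> no flip
Dir NE: first cell '.' (not opp) -> no flip
Dir W: edge -> no flip
Dir E: opp run (1,1), next='.' -> no flip
Dir SW: edge -> no flip
Dir S: first cell '.' (not opp) -> no flip
Dir SE: opp run (2,1) capped by B -> flip

Answer: (2,1)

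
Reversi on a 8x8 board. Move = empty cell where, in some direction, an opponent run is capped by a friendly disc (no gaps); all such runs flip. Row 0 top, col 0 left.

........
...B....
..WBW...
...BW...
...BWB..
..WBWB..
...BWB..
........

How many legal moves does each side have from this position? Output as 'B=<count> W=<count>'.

-- B to move --
(1,1): flips 1 -> legal
(1,2): no bracket -> illegal
(1,4): no bracket -> illegal
(1,5): flips 1 -> legal
(2,1): flips 1 -> legal
(2,5): flips 2 -> legal
(3,1): flips 1 -> legal
(3,2): no bracket -> illegal
(3,5): flips 3 -> legal
(4,1): flips 1 -> legal
(4,2): no bracket -> illegal
(5,1): flips 1 -> legal
(6,1): flips 1 -> legal
(6,2): no bracket -> illegal
(7,3): flips 1 -> legal
(7,4): no bracket -> illegal
(7,5): flips 1 -> legal
B mobility = 11
-- W to move --
(0,2): flips 1 -> legal
(0,3): no bracket -> illegal
(0,4): flips 1 -> legal
(1,2): flips 1 -> legal
(1,4): no bracket -> illegal
(3,2): flips 2 -> legal
(3,5): no bracket -> illegal
(3,6): flips 1 -> legal
(4,2): flips 3 -> legal
(4,6): flips 2 -> legal
(5,6): flips 2 -> legal
(6,2): flips 2 -> legal
(6,6): flips 2 -> legal
(7,2): flips 1 -> legal
(7,3): no bracket -> illegal
(7,4): flips 1 -> legal
(7,5): no bracket -> illegal
(7,6): flips 1 -> legal
W mobility = 13

Answer: B=11 W=13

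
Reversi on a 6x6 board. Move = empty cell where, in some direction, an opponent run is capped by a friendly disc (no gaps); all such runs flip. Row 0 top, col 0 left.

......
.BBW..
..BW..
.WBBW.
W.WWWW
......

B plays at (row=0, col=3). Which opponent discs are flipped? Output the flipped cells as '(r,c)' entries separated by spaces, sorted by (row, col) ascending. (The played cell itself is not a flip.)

Answer: (1,3) (2,3)

Derivation:
Dir NW: edge -> no flip
Dir N: edge -> no flip
Dir NE: edge -> no flip
Dir W: first cell '.' (not opp) -> no flip
Dir E: first cell '.' (not opp) -> no flip
Dir SW: first cell 'B' (not opp) -> no flip
Dir S: opp run (1,3) (2,3) capped by B -> flip
Dir SE: first cell '.' (not opp) -> no flip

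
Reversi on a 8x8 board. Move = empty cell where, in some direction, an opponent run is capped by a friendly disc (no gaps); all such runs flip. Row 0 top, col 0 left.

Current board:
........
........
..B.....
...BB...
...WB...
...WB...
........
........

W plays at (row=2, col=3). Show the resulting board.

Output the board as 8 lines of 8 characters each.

Answer: ........
........
..BW....
...WB...
...WB...
...WB...
........
........

Derivation:
Place W at (2,3); scan 8 dirs for brackets.
Dir NW: first cell '.' (not opp) -> no flip
Dir N: first cell '.' (not opp) -> no flip
Dir NE: first cell '.' (not opp) -> no flip
Dir W: opp run (2,2), next='.' -> no flip
Dir E: first cell '.' (not opp) -> no flip
Dir SW: first cell '.' (not opp) -> no flip
Dir S: opp run (3,3) capped by W -> flip
Dir SE: opp run (3,4), next='.' -> no flip
All flips: (3,3)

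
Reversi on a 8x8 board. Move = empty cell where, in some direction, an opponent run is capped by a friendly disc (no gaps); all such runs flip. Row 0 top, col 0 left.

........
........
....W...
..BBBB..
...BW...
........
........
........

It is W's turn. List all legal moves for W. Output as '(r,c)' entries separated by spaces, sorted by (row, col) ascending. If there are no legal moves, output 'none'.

(2,1): no bracket -> illegal
(2,2): flips 1 -> legal
(2,3): no bracket -> illegal
(2,5): no bracket -> illegal
(2,6): flips 1 -> legal
(3,1): no bracket -> illegal
(3,6): no bracket -> illegal
(4,1): no bracket -> illegal
(4,2): flips 2 -> legal
(4,5): no bracket -> illegal
(4,6): flips 1 -> legal
(5,2): no bracket -> illegal
(5,3): no bracket -> illegal
(5,4): no bracket -> illegal

Answer: (2,2) (2,6) (4,2) (4,6)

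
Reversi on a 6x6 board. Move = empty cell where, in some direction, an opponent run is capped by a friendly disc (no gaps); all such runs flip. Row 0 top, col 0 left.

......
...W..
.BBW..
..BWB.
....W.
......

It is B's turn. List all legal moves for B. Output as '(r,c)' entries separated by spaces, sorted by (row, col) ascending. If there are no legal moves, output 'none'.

(0,2): no bracket -> illegal
(0,3): no bracket -> illegal
(0,4): flips 1 -> legal
(1,2): flips 1 -> legal
(1,4): flips 1 -> legal
(2,4): flips 1 -> legal
(3,5): no bracket -> illegal
(4,2): no bracket -> illegal
(4,3): no bracket -> illegal
(4,5): no bracket -> illegal
(5,3): no bracket -> illegal
(5,4): flips 1 -> legal
(5,5): flips 2 -> legal

Answer: (0,4) (1,2) (1,4) (2,4) (5,4) (5,5)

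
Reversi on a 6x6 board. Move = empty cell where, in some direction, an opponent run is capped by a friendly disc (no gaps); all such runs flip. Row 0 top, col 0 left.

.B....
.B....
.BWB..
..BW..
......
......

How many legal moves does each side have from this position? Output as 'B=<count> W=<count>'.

-- B to move --
(1,2): flips 1 -> legal
(1,3): no bracket -> illegal
(2,4): no bracket -> illegal
(3,1): no bracket -> illegal
(3,4): flips 1 -> legal
(4,2): no bracket -> illegal
(4,3): flips 1 -> legal
(4,4): flips 2 -> legal
B mobility = 4
-- W to move --
(0,0): flips 1 -> legal
(0,2): no bracket -> illegal
(1,0): no bracket -> illegal
(1,2): no bracket -> illegal
(1,3): flips 1 -> legal
(1,4): no bracket -> illegal
(2,0): flips 1 -> legal
(2,4): flips 1 -> legal
(3,0): no bracket -> illegal
(3,1): flips 1 -> legal
(3,4): no bracket -> illegal
(4,1): no bracket -> illegal
(4,2): flips 1 -> legal
(4,3): no bracket -> illegal
W mobility = 6

Answer: B=4 W=6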